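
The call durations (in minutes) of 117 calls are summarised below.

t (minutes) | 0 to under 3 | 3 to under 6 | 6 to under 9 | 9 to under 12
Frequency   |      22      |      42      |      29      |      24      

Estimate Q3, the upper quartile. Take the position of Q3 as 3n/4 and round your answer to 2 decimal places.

8.46

Cumulative frequencies: 22, 64, 93, 117
n = 117; position = 3n/4 = 87.75.
This falls in the class 6 to under 9: L = 6, F = 64, f = 29, h = 3.
Upper quartile ≈ 6 + ((87.75 − 64) / 29) × 3 = 8.4569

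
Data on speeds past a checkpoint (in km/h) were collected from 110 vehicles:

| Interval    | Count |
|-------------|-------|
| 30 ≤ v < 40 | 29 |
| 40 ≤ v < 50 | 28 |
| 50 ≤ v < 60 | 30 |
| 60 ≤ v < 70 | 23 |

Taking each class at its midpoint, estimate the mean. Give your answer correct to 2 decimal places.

Midpoints: 35, 45, 55, 65
Σfm = 29×35 + 28×45 + 30×55 + 23×65 = 5420
n = Σf = 110
Mean = 5420 / 110 = 49.2727

49.27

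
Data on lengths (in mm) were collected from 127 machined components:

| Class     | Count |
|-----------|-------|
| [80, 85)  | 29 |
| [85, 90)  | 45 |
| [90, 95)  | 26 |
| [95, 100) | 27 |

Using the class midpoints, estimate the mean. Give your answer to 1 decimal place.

89.5

Midpoints: 82.5, 87.5, 92.5, 97.5
Σfm = 29×82.5 + 45×87.5 + 26×92.5 + 27×97.5 = 11367.5
n = Σf = 127
Mean = 11367.5 / 127 = 89.5079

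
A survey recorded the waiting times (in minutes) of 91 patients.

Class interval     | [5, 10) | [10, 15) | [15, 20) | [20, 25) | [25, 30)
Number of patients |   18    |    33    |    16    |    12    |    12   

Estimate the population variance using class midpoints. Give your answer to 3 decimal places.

Midpoints: 7.5, 12.5, 17.5, 22.5, 27.5
n = 91, Σfm = 1427.5, mean = 15.6868
Σfm² = 26218.75
Σf(m − x̄)² = Σfm² − (Σfm)²/n = 26218.75 − 1427.5²/91 = 3825.8242
Population variance = 3825.8242 / 91 = 42.0420

42.042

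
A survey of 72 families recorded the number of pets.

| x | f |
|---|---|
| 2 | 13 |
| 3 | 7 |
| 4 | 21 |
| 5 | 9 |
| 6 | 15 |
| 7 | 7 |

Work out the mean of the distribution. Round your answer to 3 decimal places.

4.375

Values: 2, 3, 4, 5, 6, 7
Σfx = 13×2 + 7×3 + 21×4 + 9×5 + 15×6 + 7×7 = 315
n = Σf = 72
Mean = 315 / 72 = 4.3750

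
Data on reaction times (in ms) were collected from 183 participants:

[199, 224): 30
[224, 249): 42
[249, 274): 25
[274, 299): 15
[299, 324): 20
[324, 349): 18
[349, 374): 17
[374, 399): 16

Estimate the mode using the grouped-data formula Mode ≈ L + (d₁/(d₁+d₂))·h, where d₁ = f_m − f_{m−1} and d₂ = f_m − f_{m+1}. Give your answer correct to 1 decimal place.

Modal class: [224, 249) (highest frequency 42).
d₁ = 42 − 30 = 12, d₂ = 42 − 25 = 17
Mode ≈ 224 + (12/(12+17)) × 25 = 224 + 10.3448 = 234.3448

234.3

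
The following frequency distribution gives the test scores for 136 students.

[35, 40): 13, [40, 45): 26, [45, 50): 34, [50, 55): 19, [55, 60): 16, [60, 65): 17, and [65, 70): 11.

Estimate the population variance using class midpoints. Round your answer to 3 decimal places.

78.130

Midpoints: 37.5, 42.5, 47.5, 52.5, 57.5, 62.5, 67.5
n = 136, Σfm = 6930, mean = 50.9559
Σfm² = 363750
Σf(m − x̄)² = Σfm² − (Σfm)²/n = 363750 − 6930²/136 = 10625.7353
Population variance = 10625.7353 / 136 = 78.1304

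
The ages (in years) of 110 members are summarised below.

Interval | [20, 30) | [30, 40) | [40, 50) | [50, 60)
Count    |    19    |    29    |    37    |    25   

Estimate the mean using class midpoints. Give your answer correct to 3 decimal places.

Midpoints: 25, 35, 45, 55
Σfm = 19×25 + 29×35 + 37×45 + 25×55 = 4530
n = Σf = 110
Mean = 4530 / 110 = 41.1818

41.182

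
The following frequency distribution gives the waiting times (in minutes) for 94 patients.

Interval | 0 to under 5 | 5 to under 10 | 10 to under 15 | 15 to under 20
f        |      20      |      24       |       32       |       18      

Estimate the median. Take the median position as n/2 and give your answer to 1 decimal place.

Cumulative frequencies: 20, 44, 76, 94
n = 94; position = n/2 = 47.
This falls in the class 10 to under 15: L = 10, F = 44, f = 32, h = 5.
Median ≈ 10 + ((47 − 44) / 32) × 5 = 10.4688

10.5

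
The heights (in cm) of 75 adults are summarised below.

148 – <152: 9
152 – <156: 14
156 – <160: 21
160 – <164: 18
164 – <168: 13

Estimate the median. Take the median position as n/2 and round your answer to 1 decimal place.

158.8

Cumulative frequencies: 9, 23, 44, 62, 75
n = 75; position = n/2 = 37.5.
This falls in the class 156 – <160: L = 156, F = 23, f = 21, h = 4.
Median ≈ 156 + ((37.5 − 23) / 21) × 4 = 158.7619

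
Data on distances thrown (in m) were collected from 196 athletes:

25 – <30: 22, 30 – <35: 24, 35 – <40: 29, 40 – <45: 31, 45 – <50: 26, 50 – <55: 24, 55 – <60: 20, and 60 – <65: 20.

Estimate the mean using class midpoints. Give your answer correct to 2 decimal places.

Midpoints: 27.5, 32.5, 37.5, 42.5, 47.5, 52.5, 57.5, 62.5
Σfm = 22×27.5 + 24×32.5 + 29×37.5 + 31×42.5 + 26×47.5 + 24×52.5 + 20×57.5 + 20×62.5 = 8685
n = Σf = 196
Mean = 8685 / 196 = 44.3112

44.31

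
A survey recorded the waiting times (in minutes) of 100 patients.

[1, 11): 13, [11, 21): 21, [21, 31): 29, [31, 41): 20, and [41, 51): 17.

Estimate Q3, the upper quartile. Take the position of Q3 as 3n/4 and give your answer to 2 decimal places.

37.00

Cumulative frequencies: 13, 34, 63, 83, 100
n = 100; position = 3n/4 = 75.
This falls in the class [31, 41): L = 31, F = 63, f = 20, h = 10.
Upper quartile ≈ 31 + ((75 − 63) / 20) × 10 = 37.0000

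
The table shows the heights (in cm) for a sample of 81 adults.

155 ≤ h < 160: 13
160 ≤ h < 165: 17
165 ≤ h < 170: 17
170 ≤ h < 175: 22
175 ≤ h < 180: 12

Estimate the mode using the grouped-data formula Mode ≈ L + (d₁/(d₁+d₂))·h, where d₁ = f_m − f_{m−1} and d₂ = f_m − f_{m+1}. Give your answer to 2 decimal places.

171.67

Modal class: 170 ≤ h < 175 (highest frequency 22).
d₁ = 22 − 17 = 5, d₂ = 22 − 12 = 10
Mode ≈ 170 + (5/(5+10)) × 5 = 170 + 1.6667 = 171.6667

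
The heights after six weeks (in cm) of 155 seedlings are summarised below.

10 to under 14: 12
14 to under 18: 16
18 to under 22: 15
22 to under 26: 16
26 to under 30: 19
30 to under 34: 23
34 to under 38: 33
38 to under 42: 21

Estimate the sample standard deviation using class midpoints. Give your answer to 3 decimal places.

Midpoints: 12, 16, 20, 24, 28, 32, 36, 40
n = 155, Σfm = 4380, mean = 28.2581
Σfm² = 135856
Σf(m − x̄)² = Σfm² − (Σfm)²/n = 135856 − 4380²/155 = 12085.6774
Sample variance = 12085.6774 / 154 = 78.4784
Standard deviation = √78.4784 = 8.8588

8.859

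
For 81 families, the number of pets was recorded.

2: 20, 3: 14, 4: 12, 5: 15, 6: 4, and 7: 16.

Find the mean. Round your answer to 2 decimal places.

Values: 2, 3, 4, 5, 6, 7
Σfx = 20×2 + 14×3 + 12×4 + 15×5 + 4×6 + 16×7 = 341
n = Σf = 81
Mean = 341 / 81 = 4.2099

4.21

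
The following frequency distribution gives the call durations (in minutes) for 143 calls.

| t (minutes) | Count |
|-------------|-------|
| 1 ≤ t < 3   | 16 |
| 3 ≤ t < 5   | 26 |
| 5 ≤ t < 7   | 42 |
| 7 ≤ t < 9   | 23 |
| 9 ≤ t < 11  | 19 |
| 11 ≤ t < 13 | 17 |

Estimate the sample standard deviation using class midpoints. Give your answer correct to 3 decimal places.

Midpoints: 2, 4, 6, 8, 10, 12
n = 143, Σfm = 966, mean = 6.7552
Σfm² = 7812
Σf(m − x̄)² = Σfm² − (Σfm)²/n = 7812 − 966²/143 = 1286.4336
Sample variance = 1286.4336 / 142 = 9.0594
Standard deviation = √9.0594 = 3.0099

3.010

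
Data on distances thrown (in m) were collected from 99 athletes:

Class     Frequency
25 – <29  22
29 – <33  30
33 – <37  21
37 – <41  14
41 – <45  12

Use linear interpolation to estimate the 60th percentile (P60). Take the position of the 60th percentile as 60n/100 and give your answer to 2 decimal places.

34.41

Cumulative frequencies: 22, 52, 73, 87, 99
n = 99; position = 60n/100 = 59.4.
This falls in the class 33 – <37: L = 33, F = 52, f = 21, h = 4.
60th percentile ≈ 33 + ((59.4 − 52) / 21) × 4 = 34.4095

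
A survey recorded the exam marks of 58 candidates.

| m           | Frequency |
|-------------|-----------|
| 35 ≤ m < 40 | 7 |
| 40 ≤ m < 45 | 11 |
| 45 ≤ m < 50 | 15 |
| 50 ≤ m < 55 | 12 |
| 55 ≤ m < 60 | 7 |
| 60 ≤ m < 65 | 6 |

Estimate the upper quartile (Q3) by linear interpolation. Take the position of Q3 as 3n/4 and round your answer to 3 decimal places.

54.375

Cumulative frequencies: 7, 18, 33, 45, 52, 58
n = 58; position = 3n/4 = 43.5.
This falls in the class 50 ≤ m < 55: L = 50, F = 33, f = 12, h = 5.
Upper quartile ≈ 50 + ((43.5 − 33) / 12) × 5 = 54.3750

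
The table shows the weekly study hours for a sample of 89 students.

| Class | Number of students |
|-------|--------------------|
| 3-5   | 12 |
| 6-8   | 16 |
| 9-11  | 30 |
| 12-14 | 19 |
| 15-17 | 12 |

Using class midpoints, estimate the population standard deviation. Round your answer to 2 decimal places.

3.64

Midpoints: 4, 7, 10, 13, 16
n = 89, Σfm = 899, mean = 10.1011
Σfm² = 10259
Σf(m − x̄)² = Σfm² − (Σfm)²/n = 10259 − 899²/89 = 1178.0899
Population variance = 1178.0899 / 89 = 13.2370
Standard deviation = √13.2370 = 3.6383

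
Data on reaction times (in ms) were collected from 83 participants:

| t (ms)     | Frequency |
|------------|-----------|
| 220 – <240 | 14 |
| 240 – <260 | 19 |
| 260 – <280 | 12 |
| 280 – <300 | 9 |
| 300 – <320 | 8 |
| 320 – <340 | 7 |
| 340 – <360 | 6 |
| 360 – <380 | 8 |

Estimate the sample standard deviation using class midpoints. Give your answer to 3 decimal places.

45.649

Midpoints: 230, 250, 270, 290, 310, 330, 350, 370
n = 83, Σfm = 23670, mean = 285.1807
Σfm² = 6921100
Σf(m − x̄)² = Σfm² − (Σfm)²/n = 6921100 − 23670²/83 = 170872.2892
Sample variance = 170872.2892 / 82 = 2083.8084
Standard deviation = √2083.8084 = 45.6488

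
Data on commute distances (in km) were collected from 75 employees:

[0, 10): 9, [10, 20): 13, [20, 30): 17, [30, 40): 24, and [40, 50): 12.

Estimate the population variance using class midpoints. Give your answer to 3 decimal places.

Midpoints: 5, 15, 25, 35, 45
n = 75, Σfm = 2045, mean = 27.2667
Σfm² = 67475
Σf(m − x̄)² = Σfm² − (Σfm)²/n = 67475 − 2045²/75 = 11714.6667
Population variance = 11714.6667 / 75 = 156.1956

156.196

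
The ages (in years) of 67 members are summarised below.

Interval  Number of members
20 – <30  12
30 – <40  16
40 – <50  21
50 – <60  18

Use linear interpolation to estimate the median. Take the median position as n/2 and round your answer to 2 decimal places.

Cumulative frequencies: 12, 28, 49, 67
n = 67; position = n/2 = 33.5.
This falls in the class 40 – <50: L = 40, F = 28, f = 21, h = 10.
Median ≈ 40 + ((33.5 − 28) / 21) × 10 = 42.6190

42.62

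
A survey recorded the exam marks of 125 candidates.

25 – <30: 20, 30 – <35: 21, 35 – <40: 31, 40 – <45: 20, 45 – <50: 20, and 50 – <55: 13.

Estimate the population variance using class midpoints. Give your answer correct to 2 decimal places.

Midpoints: 27.5, 32.5, 37.5, 42.5, 47.5, 52.5
n = 125, Σfm = 4877.5, mean = 39.0200
Σfm² = 197981.25
Σf(m − x̄)² = Σfm² − (Σfm)²/n = 197981.25 − 4877.5²/125 = 7661.2000
Population variance = 7661.2000 / 125 = 61.2896

61.29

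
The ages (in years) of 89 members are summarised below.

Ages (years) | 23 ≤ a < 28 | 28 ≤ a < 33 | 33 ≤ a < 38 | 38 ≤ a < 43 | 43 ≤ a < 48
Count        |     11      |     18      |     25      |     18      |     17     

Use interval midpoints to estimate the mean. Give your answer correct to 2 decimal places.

Midpoints: 25.5, 30.5, 35.5, 40.5, 45.5
Σfm = 11×25.5 + 18×30.5 + 25×35.5 + 18×40.5 + 17×45.5 = 3219.5
n = Σf = 89
Mean = 3219.5 / 89 = 36.1742

36.17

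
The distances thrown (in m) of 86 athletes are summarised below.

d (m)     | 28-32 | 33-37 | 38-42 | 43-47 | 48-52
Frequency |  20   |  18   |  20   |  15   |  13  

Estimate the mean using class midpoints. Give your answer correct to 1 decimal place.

39.0

Midpoints: 30, 35, 40, 45, 50
Σfm = 20×30 + 18×35 + 20×40 + 15×45 + 13×50 = 3355
n = Σf = 86
Mean = 3355 / 86 = 39.0116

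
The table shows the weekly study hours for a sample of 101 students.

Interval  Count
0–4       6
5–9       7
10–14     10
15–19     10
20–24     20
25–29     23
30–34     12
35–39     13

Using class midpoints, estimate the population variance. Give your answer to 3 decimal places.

Midpoints: 2, 7, 12, 17, 22, 27, 32, 37
n = 101, Σfm = 2277, mean = 22.5446
Σfm² = 61229
Σf(m − x̄)² = Σfm² − (Σfm)²/n = 61229 − 2277²/101 = 9895.0495
Population variance = 9895.0495 / 101 = 97.9708

97.971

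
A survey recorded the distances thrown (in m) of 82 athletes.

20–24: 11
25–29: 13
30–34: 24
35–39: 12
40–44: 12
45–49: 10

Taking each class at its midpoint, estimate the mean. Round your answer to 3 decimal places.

33.890

Midpoints: 22, 27, 32, 37, 42, 47
Σfm = 11×22 + 13×27 + 24×32 + 12×37 + 12×42 + 10×47 = 2779
n = Σf = 82
Mean = 2779 / 82 = 33.8902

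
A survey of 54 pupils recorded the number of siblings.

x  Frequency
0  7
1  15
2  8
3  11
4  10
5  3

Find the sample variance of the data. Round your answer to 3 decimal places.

2.241

Values: 0, 1, 2, 3, 4, 5
n = 54, Σfx = 119, mean = 2.2037
Σfx² = 381
Σf(x − x̄)² = Σfx² − (Σfx)²/n = 381 − 119²/54 = 118.7593
Sample variance = 118.7593 / 53 = 2.2407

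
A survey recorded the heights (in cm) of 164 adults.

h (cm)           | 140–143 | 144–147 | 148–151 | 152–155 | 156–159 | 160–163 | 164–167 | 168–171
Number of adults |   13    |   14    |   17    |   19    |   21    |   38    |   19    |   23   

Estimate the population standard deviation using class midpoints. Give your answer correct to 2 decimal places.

8.51

Midpoints: 141.5, 145.5, 149.5, 153.5, 157.5, 161.5, 165.5, 169.5
n = 164, Σfm = 25822, mean = 157.4512
Σfm² = 4077577
Σf(m − x̄)² = Σfm² − (Σfm)²/n = 4077577 − 25822²/164 = 11871.6098
Population variance = 11871.6098 / 164 = 72.3879
Standard deviation = √72.3879 = 8.5081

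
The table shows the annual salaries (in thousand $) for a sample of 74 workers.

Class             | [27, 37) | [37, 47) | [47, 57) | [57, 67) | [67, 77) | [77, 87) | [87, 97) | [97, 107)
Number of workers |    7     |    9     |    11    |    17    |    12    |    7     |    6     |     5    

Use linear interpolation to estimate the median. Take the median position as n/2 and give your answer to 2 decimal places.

Cumulative frequencies: 7, 16, 27, 44, 56, 63, 69, 74
n = 74; position = n/2 = 37.
This falls in the class [57, 67): L = 57, F = 27, f = 17, h = 10.
Median ≈ 57 + ((37 − 27) / 17) × 10 = 62.8824

62.88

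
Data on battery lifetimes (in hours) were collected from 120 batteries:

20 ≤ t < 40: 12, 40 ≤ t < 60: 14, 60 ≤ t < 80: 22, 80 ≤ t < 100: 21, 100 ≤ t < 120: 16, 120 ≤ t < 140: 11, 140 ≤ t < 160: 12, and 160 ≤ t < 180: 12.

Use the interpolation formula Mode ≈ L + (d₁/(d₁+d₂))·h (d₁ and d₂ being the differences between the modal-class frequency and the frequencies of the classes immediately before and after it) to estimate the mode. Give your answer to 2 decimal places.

77.78

Modal class: 60 ≤ t < 80 (highest frequency 22).
d₁ = 22 − 14 = 8, d₂ = 22 − 21 = 1
Mode ≈ 60 + (8/(8+1)) × 20 = 60 + 17.7778 = 77.7778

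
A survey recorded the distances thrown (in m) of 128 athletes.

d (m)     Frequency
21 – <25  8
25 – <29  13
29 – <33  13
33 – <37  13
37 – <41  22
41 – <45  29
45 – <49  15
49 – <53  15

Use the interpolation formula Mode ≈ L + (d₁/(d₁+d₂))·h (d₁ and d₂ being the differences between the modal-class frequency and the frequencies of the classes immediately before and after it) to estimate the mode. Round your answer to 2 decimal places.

Modal class: 41 – <45 (highest frequency 29).
d₁ = 29 − 22 = 7, d₂ = 29 − 15 = 14
Mode ≈ 41 + (7/(7+14)) × 4 = 41 + 1.3333 = 42.3333

42.33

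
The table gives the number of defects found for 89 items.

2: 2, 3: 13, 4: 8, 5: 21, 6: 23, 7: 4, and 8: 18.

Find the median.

6

Cumulative frequencies: 2, 15, 23, 44, 67, 71, 89
n = 89, so the median is the value in position (n+1)/2 = 45.
Position 45 falls at value 6.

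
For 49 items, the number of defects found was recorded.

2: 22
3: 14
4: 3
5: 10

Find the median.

Cumulative frequencies: 22, 36, 39, 49
n = 49, so the median is the value in position (n+1)/2 = 25.
Position 25 falls at value 3.

3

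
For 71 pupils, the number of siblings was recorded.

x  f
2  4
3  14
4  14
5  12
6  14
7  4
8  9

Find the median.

Cumulative frequencies: 4, 18, 32, 44, 58, 62, 71
n = 71, so the median is the value in position (n+1)/2 = 36.
Position 36 falls at value 5.

5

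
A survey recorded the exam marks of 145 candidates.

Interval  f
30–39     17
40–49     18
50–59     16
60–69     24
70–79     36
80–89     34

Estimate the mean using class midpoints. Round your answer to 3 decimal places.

64.569

Midpoints: 34.5, 44.5, 54.5, 64.5, 74.5, 84.5
Σfm = 17×34.5 + 18×44.5 + 16×54.5 + 24×64.5 + 36×74.5 + 34×84.5 = 9362.5
n = Σf = 145
Mean = 9362.5 / 145 = 64.5690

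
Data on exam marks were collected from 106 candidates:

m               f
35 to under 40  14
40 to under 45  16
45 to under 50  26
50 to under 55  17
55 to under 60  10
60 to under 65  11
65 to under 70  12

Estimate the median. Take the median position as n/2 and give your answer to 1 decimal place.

Cumulative frequencies: 14, 30, 56, 73, 83, 94, 106
n = 106; position = n/2 = 53.
This falls in the class 45 to under 50: L = 45, F = 30, f = 26, h = 5.
Median ≈ 45 + ((53 − 30) / 26) × 5 = 49.4231

49.4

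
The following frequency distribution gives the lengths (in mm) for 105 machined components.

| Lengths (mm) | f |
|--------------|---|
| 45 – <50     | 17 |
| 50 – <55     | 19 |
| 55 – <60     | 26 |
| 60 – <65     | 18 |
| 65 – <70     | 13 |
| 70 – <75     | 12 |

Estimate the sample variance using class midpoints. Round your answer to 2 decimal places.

62.03

Midpoints: 47.5, 52.5, 57.5, 62.5, 67.5, 72.5
n = 105, Σfm = 6172.5, mean = 58.7857
Σfm² = 369306.25
Σf(m − x̄)² = Σfm² − (Σfm)²/n = 369306.25 − 6172.5²/105 = 6451.4286
Sample variance = 6451.4286 / 104 = 62.0330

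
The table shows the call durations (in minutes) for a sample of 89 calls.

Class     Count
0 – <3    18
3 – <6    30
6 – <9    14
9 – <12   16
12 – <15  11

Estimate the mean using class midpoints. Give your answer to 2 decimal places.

Midpoints: 1.5, 4.5, 7.5, 10.5, 13.5
Σfm = 18×1.5 + 30×4.5 + 14×7.5 + 16×10.5 + 11×13.5 = 583.5
n = Σf = 89
Mean = 583.5 / 89 = 6.5562

6.56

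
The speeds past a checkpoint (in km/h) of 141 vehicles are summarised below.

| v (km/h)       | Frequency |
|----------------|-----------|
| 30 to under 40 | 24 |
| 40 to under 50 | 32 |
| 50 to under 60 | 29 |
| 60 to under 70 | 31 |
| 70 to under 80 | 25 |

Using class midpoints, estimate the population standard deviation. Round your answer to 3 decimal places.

13.553

Midpoints: 35, 45, 55, 65, 75
n = 141, Σfm = 7765, mean = 55.0709
Σfm² = 453525
Σf(m − x̄)² = Σfm² − (Σfm)²/n = 453525 − 7765²/141 = 25899.2908
Population variance = 25899.2908 / 141 = 183.6829
Standard deviation = √183.6829 = 13.5530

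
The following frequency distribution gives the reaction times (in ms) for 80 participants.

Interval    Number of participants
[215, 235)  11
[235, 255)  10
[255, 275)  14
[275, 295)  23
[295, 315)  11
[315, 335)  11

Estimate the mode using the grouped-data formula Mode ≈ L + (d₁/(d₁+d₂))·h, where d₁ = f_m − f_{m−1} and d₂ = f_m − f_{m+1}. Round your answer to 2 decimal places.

Modal class: [275, 295) (highest frequency 23).
d₁ = 23 − 14 = 9, d₂ = 23 − 11 = 12
Mode ≈ 275 + (9/(9+12)) × 20 = 275 + 8.5714 = 283.5714

283.57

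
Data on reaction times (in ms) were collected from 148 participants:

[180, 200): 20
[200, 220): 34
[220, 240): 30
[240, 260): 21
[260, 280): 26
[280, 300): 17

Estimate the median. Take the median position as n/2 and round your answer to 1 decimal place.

Cumulative frequencies: 20, 54, 84, 105, 131, 148
n = 148; position = n/2 = 74.
This falls in the class [220, 240): L = 220, F = 54, f = 30, h = 20.
Median ≈ 220 + ((74 − 54) / 30) × 20 = 233.3333

233.3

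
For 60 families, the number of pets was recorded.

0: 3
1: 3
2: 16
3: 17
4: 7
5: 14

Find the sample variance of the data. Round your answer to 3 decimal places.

Values: 0, 1, 2, 3, 4, 5
n = 60, Σfx = 184, mean = 3.0667
Σfx² = 682
Σf(x − x̄)² = Σfx² − (Σfx)²/n = 682 − 184²/60 = 117.7333
Sample variance = 117.7333 / 59 = 1.9955

1.995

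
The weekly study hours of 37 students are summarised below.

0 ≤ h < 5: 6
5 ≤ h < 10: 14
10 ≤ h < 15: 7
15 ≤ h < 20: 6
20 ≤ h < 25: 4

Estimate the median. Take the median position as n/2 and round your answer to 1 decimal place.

Cumulative frequencies: 6, 20, 27, 33, 37
n = 37; position = n/2 = 18.5.
This falls in the class 5 ≤ h < 10: L = 5, F = 6, f = 14, h = 5.
Median ≈ 5 + ((18.5 − 6) / 14) × 5 = 9.4643

9.5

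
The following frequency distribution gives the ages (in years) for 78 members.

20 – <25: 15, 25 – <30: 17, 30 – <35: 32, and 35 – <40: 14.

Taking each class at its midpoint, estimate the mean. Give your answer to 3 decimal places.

30.385

Midpoints: 22.5, 27.5, 32.5, 37.5
Σfm = 15×22.5 + 17×27.5 + 32×32.5 + 14×37.5 = 2370
n = Σf = 78
Mean = 2370 / 78 = 30.3846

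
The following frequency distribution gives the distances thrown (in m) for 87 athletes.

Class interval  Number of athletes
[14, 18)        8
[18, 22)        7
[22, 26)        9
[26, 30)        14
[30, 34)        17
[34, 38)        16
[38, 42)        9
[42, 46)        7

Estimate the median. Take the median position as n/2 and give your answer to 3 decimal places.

Cumulative frequencies: 8, 15, 24, 38, 55, 71, 80, 87
n = 87; position = n/2 = 43.5.
This falls in the class [30, 34): L = 30, F = 38, f = 17, h = 4.
Median ≈ 30 + ((43.5 − 38) / 17) × 4 = 31.2941

31.294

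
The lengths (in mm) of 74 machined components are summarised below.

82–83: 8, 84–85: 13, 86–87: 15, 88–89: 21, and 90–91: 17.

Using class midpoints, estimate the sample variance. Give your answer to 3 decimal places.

Midpoints: 82.5, 84.5, 86.5, 88.5, 90.5
n = 74, Σfm = 6453, mean = 87.2027
Σfm² = 563218.5
Σf(m − x̄)² = Σfm² − (Σfm)²/n = 563218.5 − 6453²/74 = 499.4595
Sample variance = 499.4595 / 73 = 6.8419

6.842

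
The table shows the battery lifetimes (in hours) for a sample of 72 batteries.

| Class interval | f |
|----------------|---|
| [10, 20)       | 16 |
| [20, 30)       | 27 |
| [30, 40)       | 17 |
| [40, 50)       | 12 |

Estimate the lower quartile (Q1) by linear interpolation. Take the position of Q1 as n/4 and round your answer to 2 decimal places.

20.74

Cumulative frequencies: 16, 43, 60, 72
n = 72; position = n/4 = 18.
This falls in the class [20, 30): L = 20, F = 16, f = 27, h = 10.
Lower quartile ≈ 20 + ((18 − 16) / 27) × 10 = 20.7407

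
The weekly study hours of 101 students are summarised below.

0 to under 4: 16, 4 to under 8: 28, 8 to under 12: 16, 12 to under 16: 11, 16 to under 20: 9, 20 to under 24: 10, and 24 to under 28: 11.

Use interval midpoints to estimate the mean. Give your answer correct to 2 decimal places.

Midpoints: 2, 6, 10, 14, 18, 22, 26
Σfm = 16×2 + 28×6 + 16×10 + 11×14 + 9×18 + 10×22 + 11×26 = 1182
n = Σf = 101
Mean = 1182 / 101 = 11.7030

11.70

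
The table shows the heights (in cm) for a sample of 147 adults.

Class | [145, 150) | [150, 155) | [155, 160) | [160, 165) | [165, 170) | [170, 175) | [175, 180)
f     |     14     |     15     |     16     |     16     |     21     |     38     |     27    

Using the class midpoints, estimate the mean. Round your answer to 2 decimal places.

Midpoints: 147.5, 152.5, 157.5, 162.5, 167.5, 172.5, 177.5
Σfm = 14×147.5 + 15×152.5 + 16×157.5 + 16×162.5 + 21×167.5 + 38×172.5 + 27×177.5 = 24337.5
n = Σf = 147
Mean = 24337.5 / 147 = 165.5612

165.56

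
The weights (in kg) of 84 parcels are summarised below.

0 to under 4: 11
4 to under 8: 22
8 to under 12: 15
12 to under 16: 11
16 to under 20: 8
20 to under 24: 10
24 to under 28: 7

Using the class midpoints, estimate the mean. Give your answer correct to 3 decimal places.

Midpoints: 2, 6, 10, 14, 18, 22, 26
Σfm = 11×2 + 22×6 + 15×10 + 11×14 + 8×18 + 10×22 + 7×26 = 1004
n = Σf = 84
Mean = 1004 / 84 = 11.9524

11.952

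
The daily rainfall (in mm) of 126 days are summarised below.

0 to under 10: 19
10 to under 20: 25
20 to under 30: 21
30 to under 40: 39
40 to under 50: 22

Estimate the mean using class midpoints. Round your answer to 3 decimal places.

Midpoints: 5, 15, 25, 35, 45
Σfm = 19×5 + 25×15 + 21×25 + 39×35 + 22×45 = 3350
n = Σf = 126
Mean = 3350 / 126 = 26.5873

26.587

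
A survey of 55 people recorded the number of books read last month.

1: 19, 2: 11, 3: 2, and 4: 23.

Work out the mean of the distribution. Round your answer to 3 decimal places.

Values: 1, 2, 3, 4
Σfx = 19×1 + 11×2 + 2×3 + 23×4 = 139
n = Σf = 55
Mean = 139 / 55 = 2.5273

2.527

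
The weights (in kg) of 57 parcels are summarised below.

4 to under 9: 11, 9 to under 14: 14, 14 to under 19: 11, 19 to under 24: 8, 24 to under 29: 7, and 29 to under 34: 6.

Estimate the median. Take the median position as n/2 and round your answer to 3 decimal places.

15.591

Cumulative frequencies: 11, 25, 36, 44, 51, 57
n = 57; position = n/2 = 28.5.
This falls in the class 14 to under 19: L = 14, F = 25, f = 11, h = 5.
Median ≈ 14 + ((28.5 − 25) / 11) × 5 = 15.5909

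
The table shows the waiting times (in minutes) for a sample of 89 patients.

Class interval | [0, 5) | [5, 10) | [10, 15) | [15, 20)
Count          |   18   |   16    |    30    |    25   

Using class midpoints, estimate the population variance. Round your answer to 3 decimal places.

Midpoints: 2.5, 7.5, 12.5, 17.5
n = 89, Σfm = 977.5, mean = 10.9831
Σfm² = 13356.25
Σf(m − x̄)² = Σfm² − (Σfm)²/n = 13356.25 − 977.5²/89 = 2620.2247
Population variance = 2620.2247 / 89 = 29.4407

29.441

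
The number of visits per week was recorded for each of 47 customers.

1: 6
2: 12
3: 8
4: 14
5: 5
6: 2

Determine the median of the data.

Cumulative frequencies: 6, 18, 26, 40, 45, 47
n = 47, so the median is the value in position (n+1)/2 = 24.
Position 24 falls at value 3.

3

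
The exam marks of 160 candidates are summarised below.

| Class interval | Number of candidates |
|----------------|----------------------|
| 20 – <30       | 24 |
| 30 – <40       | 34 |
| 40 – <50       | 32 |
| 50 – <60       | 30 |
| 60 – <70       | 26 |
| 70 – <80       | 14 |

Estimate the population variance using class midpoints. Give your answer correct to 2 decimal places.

236.86

Midpoints: 25, 35, 45, 55, 65, 75
n = 160, Σfm = 7620, mean = 47.6250
Σfm² = 400800
Σf(m − x̄)² = Σfm² − (Σfm)²/n = 400800 − 7620²/160 = 37897.5000
Population variance = 37897.5000 / 160 = 236.8594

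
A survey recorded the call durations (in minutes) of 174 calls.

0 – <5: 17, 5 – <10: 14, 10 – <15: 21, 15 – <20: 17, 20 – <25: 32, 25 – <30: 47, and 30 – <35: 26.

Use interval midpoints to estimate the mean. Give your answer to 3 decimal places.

20.489

Midpoints: 2.5, 7.5, 12.5, 17.5, 22.5, 27.5, 32.5
Σfm = 17×2.5 + 14×7.5 + 21×12.5 + 17×17.5 + 32×22.5 + 47×27.5 + 26×32.5 = 3565
n = Σf = 174
Mean = 3565 / 174 = 20.4885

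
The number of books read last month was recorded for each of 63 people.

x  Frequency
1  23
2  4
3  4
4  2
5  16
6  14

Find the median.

Cumulative frequencies: 23, 27, 31, 33, 49, 63
n = 63, so the median is the value in position (n+1)/2 = 32.
Position 32 falls at value 4.

4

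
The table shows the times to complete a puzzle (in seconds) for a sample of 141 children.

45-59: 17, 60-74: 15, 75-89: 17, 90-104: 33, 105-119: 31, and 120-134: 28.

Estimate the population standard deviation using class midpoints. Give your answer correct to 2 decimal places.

24.37

Midpoints: 52, 67, 82, 97, 112, 127
n = 141, Σfm = 13512, mean = 95.8298
Σfm² = 1378584
Σf(m − x̄)² = Σfm² − (Σfm)²/n = 1378584 − 13512²/141 = 83731.9149
Population variance = 83731.9149 / 141 = 593.8434
Standard deviation = √593.8434 = 24.3689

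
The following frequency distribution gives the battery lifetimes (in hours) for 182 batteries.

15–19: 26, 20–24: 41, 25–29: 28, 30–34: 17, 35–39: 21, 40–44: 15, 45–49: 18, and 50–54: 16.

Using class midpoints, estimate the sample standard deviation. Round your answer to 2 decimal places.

11.29

Midpoints: 17, 22, 27, 32, 37, 42, 47, 52
n = 182, Σfm = 5729, mean = 31.4780
Σfm² = 203413
Σf(m − x̄)² = Σfm² − (Σfm)²/n = 203413 − 5729²/182 = 23075.4121
Sample variance = 23075.4121 / 181 = 127.4885
Standard deviation = √127.4885 = 11.2911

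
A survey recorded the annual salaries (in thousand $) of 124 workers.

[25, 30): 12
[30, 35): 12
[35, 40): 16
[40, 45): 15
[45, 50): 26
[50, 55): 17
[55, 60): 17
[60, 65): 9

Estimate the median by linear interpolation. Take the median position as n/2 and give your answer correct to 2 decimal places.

Cumulative frequencies: 12, 24, 40, 55, 81, 98, 115, 124
n = 124; position = n/2 = 62.
This falls in the class [45, 50): L = 45, F = 55, f = 26, h = 5.
Median ≈ 45 + ((62 − 55) / 26) × 5 = 46.3462

46.35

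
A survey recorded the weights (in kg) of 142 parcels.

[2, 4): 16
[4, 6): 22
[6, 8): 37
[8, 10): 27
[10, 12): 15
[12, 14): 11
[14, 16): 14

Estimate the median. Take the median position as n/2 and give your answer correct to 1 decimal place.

7.8

Cumulative frequencies: 16, 38, 75, 102, 117, 128, 142
n = 142; position = n/2 = 71.
This falls in the class [6, 8): L = 6, F = 38, f = 37, h = 2.
Median ≈ 6 + ((71 − 38) / 37) × 2 = 7.7838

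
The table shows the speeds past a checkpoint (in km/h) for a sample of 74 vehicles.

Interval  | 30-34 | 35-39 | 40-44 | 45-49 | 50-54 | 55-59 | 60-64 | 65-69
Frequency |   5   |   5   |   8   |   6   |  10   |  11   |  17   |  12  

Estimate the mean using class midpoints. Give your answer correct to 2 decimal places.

53.62

Midpoints: 32, 37, 42, 47, 52, 57, 62, 67
Σfm = 5×32 + 5×37 + 8×42 + 6×47 + 10×52 + 11×57 + 17×62 + 12×67 = 3968
n = Σf = 74
Mean = 3968 / 74 = 53.6216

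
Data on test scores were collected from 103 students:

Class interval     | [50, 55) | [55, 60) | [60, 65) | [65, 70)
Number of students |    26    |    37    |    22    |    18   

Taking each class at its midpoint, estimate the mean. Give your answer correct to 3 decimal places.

59.053

Midpoints: 52.5, 57.5, 62.5, 67.5
Σfm = 26×52.5 + 37×57.5 + 22×62.5 + 18×67.5 = 6082.5
n = Σf = 103
Mean = 6082.5 / 103 = 59.0534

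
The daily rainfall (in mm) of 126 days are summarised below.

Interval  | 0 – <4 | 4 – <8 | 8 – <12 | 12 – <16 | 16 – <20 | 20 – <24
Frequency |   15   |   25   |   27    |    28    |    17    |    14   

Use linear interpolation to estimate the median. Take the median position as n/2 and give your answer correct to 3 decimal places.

Cumulative frequencies: 15, 40, 67, 95, 112, 126
n = 126; position = n/2 = 63.
This falls in the class 8 – <12: L = 8, F = 40, f = 27, h = 4.
Median ≈ 8 + ((63 − 40) / 27) × 4 = 11.4074

11.407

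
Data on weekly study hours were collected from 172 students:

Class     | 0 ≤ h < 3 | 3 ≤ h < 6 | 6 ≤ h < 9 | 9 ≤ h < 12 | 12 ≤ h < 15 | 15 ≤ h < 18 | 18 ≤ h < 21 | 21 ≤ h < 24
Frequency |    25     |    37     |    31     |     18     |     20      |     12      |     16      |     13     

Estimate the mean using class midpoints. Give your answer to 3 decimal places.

Midpoints: 1.5, 4.5, 7.5, 10.5, 13.5, 16.5, 19.5, 22.5
Σfm = 25×1.5 + 37×4.5 + 31×7.5 + 18×10.5 + 20×13.5 + 12×16.5 + 16×19.5 + 13×22.5 = 1698
n = Σf = 172
Mean = 1698 / 172 = 9.8721

9.872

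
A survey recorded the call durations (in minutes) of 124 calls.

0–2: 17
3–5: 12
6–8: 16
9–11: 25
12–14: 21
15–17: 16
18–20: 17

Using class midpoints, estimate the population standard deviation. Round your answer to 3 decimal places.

Midpoints: 1, 4, 7, 10, 13, 16, 19
n = 124, Σfm = 1279, mean = 10.3145
Σfm² = 17275
Σf(m − x̄)² = Σfm² − (Σfm)²/n = 17275 − 1279²/124 = 4082.7339
Population variance = 4082.7339 / 124 = 32.9253
Standard deviation = √32.9253 = 5.7381

5.738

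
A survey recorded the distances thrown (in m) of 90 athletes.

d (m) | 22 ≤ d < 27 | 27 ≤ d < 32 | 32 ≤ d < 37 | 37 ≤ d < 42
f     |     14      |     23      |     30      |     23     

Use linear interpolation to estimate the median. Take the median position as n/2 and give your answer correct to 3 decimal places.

Cumulative frequencies: 14, 37, 67, 90
n = 90; position = n/2 = 45.
This falls in the class 32 ≤ d < 37: L = 32, F = 37, f = 30, h = 5.
Median ≈ 32 + ((45 − 37) / 30) × 5 = 33.3333

33.333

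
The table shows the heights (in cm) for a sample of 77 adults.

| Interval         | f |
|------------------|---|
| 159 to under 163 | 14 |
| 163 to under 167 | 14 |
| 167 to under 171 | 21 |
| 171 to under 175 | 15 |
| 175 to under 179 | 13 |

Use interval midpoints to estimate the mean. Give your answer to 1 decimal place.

Midpoints: 161, 165, 169, 173, 177
Σfm = 14×161 + 14×165 + 21×169 + 15×173 + 13×177 = 13009
n = Σf = 77
Mean = 13009 / 77 = 168.9481

168.9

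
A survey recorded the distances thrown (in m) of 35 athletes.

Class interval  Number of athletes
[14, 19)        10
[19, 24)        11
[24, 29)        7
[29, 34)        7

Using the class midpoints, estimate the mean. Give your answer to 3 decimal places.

23.071

Midpoints: 16.5, 21.5, 26.5, 31.5
Σfm = 10×16.5 + 11×21.5 + 7×26.5 + 7×31.5 = 807.5
n = Σf = 35
Mean = 807.5 / 35 = 23.0714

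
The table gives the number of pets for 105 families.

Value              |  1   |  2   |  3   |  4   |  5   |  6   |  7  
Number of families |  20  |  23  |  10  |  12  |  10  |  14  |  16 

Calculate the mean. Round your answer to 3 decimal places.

Values: 1, 2, 3, 4, 5, 6, 7
Σfx = 20×1 + 23×2 + 10×3 + 12×4 + 10×5 + 14×6 + 16×7 = 390
n = Σf = 105
Mean = 390 / 105 = 3.7143

3.714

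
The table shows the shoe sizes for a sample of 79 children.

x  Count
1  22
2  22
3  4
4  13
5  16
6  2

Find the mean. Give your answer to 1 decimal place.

2.8

Values: 1, 2, 3, 4, 5, 6
Σfx = 22×1 + 22×2 + 4×3 + 13×4 + 16×5 + 2×6 = 222
n = Σf = 79
Mean = 222 / 79 = 2.8101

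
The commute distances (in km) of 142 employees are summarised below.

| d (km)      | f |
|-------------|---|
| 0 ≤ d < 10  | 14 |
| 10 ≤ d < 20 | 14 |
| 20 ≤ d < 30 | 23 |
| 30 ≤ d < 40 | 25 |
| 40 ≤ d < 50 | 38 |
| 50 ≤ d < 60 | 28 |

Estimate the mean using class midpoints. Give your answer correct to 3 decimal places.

Midpoints: 5, 15, 25, 35, 45, 55
Σfm = 14×5 + 14×15 + 23×25 + 25×35 + 38×45 + 28×55 = 4980
n = Σf = 142
Mean = 4980 / 142 = 35.0704

35.070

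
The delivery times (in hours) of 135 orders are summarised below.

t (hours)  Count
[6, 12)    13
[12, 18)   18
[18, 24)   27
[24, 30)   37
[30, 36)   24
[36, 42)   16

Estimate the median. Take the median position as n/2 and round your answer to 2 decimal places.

25.54

Cumulative frequencies: 13, 31, 58, 95, 119, 135
n = 135; position = n/2 = 67.5.
This falls in the class [24, 30): L = 24, F = 58, f = 37, h = 6.
Median ≈ 24 + ((67.5 − 58) / 37) × 6 = 25.5405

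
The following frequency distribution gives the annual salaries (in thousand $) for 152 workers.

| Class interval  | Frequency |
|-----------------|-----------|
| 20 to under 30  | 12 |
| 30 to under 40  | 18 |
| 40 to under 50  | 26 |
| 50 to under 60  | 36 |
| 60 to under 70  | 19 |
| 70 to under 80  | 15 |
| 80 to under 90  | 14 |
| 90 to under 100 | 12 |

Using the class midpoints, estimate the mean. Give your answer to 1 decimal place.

57.7

Midpoints: 25, 35, 45, 55, 65, 75, 85, 95
Σfm = 12×25 + 18×35 + 26×45 + 36×55 + 19×65 + 15×75 + 14×85 + 12×95 = 8770
n = Σf = 152
Mean = 8770 / 152 = 57.6974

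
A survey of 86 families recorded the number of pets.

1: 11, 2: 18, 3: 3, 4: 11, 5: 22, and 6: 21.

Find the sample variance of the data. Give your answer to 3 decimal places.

3.285

Values: 1, 2, 3, 4, 5, 6
n = 86, Σfx = 336, mean = 3.9070
Σfx² = 1592
Σf(x − x̄)² = Σfx² − (Σfx)²/n = 1592 − 336²/86 = 279.2558
Sample variance = 279.2558 / 85 = 3.2854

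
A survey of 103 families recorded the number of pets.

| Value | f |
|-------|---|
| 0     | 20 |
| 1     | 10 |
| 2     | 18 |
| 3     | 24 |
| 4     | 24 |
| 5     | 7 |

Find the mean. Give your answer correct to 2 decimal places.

Values: 0, 1, 2, 3, 4, 5
Σfx = 20×0 + 10×1 + 18×2 + 24×3 + 24×4 + 7×5 = 249
n = Σf = 103
Mean = 249 / 103 = 2.4175

2.42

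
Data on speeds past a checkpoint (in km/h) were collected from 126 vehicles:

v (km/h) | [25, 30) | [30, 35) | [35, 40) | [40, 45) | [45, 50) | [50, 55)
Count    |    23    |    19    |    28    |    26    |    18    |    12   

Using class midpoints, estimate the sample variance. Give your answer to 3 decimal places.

Midpoints: 27.5, 32.5, 37.5, 42.5, 47.5, 52.5
n = 126, Σfm = 4890, mean = 38.8095
Σfm² = 197487.5
Σf(m − x̄)² = Σfm² − (Σfm)²/n = 197487.5 − 4890²/126 = 7708.9286
Sample variance = 7708.9286 / 125 = 61.6714

61.671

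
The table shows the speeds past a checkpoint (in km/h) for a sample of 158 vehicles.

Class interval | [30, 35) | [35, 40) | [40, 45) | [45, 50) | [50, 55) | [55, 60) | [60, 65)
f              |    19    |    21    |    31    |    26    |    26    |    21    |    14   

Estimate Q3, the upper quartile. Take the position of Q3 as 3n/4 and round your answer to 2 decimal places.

54.13

Cumulative frequencies: 19, 40, 71, 97, 123, 144, 158
n = 158; position = 3n/4 = 118.5.
This falls in the class [50, 55): L = 50, F = 97, f = 26, h = 5.
Upper quartile ≈ 50 + ((118.5 − 97) / 26) × 5 = 54.1346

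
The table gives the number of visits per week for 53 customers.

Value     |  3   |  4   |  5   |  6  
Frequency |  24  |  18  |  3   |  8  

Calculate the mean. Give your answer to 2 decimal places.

3.91

Values: 3, 4, 5, 6
Σfx = 24×3 + 18×4 + 3×5 + 8×6 = 207
n = Σf = 53
Mean = 207 / 53 = 3.9057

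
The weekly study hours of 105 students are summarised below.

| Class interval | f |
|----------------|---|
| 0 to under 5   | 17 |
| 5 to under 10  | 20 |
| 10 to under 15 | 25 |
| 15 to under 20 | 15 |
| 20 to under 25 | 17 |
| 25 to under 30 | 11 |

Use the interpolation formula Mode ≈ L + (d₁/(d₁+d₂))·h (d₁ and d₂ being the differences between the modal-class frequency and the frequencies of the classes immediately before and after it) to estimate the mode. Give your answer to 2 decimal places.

11.67

Modal class: 10 to under 15 (highest frequency 25).
d₁ = 25 − 20 = 5, d₂ = 25 − 15 = 10
Mode ≈ 10 + (5/(5+10)) × 5 = 10 + 1.6667 = 11.6667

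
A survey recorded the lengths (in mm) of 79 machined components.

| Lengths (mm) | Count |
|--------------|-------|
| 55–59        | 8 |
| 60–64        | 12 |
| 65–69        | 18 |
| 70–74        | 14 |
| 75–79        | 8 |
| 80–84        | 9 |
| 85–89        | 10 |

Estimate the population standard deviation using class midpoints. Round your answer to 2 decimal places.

Midpoints: 57, 62, 67, 72, 77, 82, 87
n = 79, Σfm = 5638, mean = 71.3671
Σfm² = 409136
Σf(m − x̄)² = Σfm² − (Σfm)²/n = 409136 − 5638²/79 = 6768.3544
Population variance = 6768.3544 / 79 = 85.6754
Standard deviation = √85.6754 = 9.2561

9.26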